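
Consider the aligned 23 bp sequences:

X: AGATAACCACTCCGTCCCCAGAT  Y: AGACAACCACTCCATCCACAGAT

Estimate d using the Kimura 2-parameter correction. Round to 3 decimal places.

0.145

Of 23 sites, 2 differences are transitions and 1 are transversions, so P = 2/23 ≈ 0.086957 and Q = 1/23 ≈ 0.043478.
Under the Kimura two-parameter model, d = −½ ln(1 − 2P − Q) − ¼ ln(1 − 2Q).
1 − 2P − Q = 0.782608, giving −½ ln(0.782608) = 0.122562.
1 − 2Q = 0.913044, giving −¼ ln(0.913044) = 0.022743.
d = 0.122562 + 0.022743 = 0.145305.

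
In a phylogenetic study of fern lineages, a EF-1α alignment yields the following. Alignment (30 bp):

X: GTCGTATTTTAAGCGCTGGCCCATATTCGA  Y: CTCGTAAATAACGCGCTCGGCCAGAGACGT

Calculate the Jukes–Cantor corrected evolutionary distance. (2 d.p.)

The sequences differ at 11 of 30 sites, so p = 11/30 ≈ 0.366667.
d = −(3/4) ln(1 − 4p/3) = −0.75 ln(1 − 0.488889) = −0.75 ln(0.511111)
  = −0.75 × (-0.671168) = 0.503376 substitutions/site.

0.50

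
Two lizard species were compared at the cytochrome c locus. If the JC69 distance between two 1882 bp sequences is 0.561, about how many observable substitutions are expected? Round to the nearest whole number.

Invert JC69: p = (3/4)(1 − e^(−4d/3)) = 0.75 × (1 − e^(-0.748)) = 0.75 × (1 − 0.473312) = 0.395016.
Expected differing sites = pL ≈ 0.395016 × 1882 = 743.420112 ≈ 743.

743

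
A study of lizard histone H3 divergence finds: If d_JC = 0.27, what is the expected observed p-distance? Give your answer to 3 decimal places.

0.227

p = (3/4)(1 − e^(−4d/3)) = 0.75 × (1 − e^(-0.36)) = 0.75 × (1 − 0.697676) = 0.226743.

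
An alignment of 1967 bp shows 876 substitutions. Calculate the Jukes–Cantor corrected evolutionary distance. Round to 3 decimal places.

0.676

p = 876/1967 ≈ 0.445348.
d = −(3/4) ln(1 − 4p/3) = −0.75 ln(1 − 0.593797) = −0.75 ln(0.406203)
  = −0.75 × (-0.900902) = 0.675677 substitutions/site.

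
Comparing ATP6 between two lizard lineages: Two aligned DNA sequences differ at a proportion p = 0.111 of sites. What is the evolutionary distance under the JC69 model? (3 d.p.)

d = −(3/4) ln(1 − 4p/3) = −0.75 ln(1 − 0.148) = −0.75 ln(0.852)
  = −0.75 × (-0.160169) = 0.120127 substitutions/site.

0.120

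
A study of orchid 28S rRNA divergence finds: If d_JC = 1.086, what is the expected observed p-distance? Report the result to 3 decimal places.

p = (3/4)(1 − e^(−4d/3)) = 0.75 × (1 − e^(-1.448)) = 0.75 × (1 − 0.235040) = 0.573720.

0.574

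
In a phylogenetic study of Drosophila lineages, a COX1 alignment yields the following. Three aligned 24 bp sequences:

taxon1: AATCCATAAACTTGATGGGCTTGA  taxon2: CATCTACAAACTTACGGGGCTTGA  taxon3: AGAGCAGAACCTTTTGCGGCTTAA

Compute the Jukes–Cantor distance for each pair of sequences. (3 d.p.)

taxon1–taxon2: 6/24 sites differ → p = 0.25, d = −0.75 ln(1 − 0.333333) = 0.304098 ≈ 0.304.
taxon1–taxon3: 10/24 sites differ → p ≈ 0.416667, d = −0.75 ln(1 − 0.555556) = 0.608198 ≈ 0.608.
taxon2–taxon3: 11/24 sites differ → p ≈ 0.458333, d = −0.75 ln(1 − 0.611111) = 0.708346 ≈ 0.708.

d(taxon1,taxon2) = 0.304, d(taxon1,taxon3) = 0.608, d(taxon2,taxon3) = 0.708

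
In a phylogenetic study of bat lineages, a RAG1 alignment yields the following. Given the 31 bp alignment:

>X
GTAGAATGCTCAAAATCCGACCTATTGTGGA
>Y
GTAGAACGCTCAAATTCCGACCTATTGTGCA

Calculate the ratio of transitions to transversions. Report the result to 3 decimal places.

Transitions are A↔G and C↔T; transversions are all other mismatches.
Transitions: 1. Transversions: 2.
R = 1/2 = 0.500.

0.500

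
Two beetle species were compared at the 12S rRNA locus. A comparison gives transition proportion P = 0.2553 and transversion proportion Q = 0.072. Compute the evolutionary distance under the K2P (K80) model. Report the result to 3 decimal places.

Under the Kimura two-parameter model, d = −½ ln(1 − 2P − Q) − ¼ ln(1 − 2Q).
1 − 2P − Q = 0.4174, giving −½ ln(0.4174) = 0.436855.
1 − 2Q = 0.856, giving −¼ ln(0.856) = 0.038871.
d = 0.436855 + 0.038871 = 0.475726.

0.476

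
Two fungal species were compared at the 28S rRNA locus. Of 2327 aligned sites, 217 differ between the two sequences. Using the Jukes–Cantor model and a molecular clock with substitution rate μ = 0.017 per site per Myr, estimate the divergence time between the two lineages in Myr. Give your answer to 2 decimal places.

2.93

p = 217/2327 ≈ 0.093253.
d = −(3/4) ln(1 − 4p/3) = −0.75 ln(1 − 0.124337) = −0.75 ln(0.875663)
  = −0.75 × (-0.132774) = 0.099581 substitutions/site.
Under a molecular clock d = 2μt, so t = d/(2μ) = 0.099581 / (2 × 0.017) = 2.93 Myr.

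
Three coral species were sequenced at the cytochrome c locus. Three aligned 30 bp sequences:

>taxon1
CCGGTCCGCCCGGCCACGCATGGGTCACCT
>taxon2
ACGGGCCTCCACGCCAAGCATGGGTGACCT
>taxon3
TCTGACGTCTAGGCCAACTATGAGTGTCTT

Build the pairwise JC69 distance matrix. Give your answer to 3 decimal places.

d(taxon1,taxon2) = 0.280, d(taxon1,taxon3) = 0.730, d(taxon2,taxon3) = 0.503

taxon1–taxon2: 7/30 sites differ → p ≈ 0.233333, d = −0.75 ln(1 − 0.311111) = 0.279506 ≈ 0.280.
taxon1–taxon3: 14/30 sites differ → p ≈ 0.466667, d = −0.75 ln(1 − 0.622223) = 0.730088 ≈ 0.730.
taxon2–taxon3: 11/30 sites differ → p ≈ 0.366667, d = −0.75 ln(1 − 0.488889) = 0.503376 ≈ 0.503.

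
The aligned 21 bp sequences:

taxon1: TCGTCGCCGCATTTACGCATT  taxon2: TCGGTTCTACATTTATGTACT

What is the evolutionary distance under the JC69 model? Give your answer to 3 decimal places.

The sequences differ at 8 of 21 sites (4, 5, 6, 8, 9, 16, 18, 20), so p = 8/21 ≈ 0.380952.
d = −(3/4) ln(1 − 4p/3) = −0.75 ln(1 − 0.507936) = −0.75 ln(0.492064)
  = −0.75 × (-0.709146) = 0.531860 substitutions/site.

0.532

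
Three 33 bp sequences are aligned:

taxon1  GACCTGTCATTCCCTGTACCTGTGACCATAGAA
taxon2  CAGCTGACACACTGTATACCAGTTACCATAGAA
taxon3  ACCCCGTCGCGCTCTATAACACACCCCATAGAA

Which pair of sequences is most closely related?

taxon1 and taxon2

taxon1–taxon2: 10/33 differ, p = 0.303, d = 0.388.
taxon1–taxon3: 14/33 differ, p = 0.424, d = 0.625.
taxon2–taxon3: 13/33 differ, p = 0.394, d = 0.559.
The smallest distance is between taxon1 and taxon2.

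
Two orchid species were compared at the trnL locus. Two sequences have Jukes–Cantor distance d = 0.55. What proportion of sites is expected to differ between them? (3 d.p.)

p = (3/4)(1 − e^(−4d/3)) = 0.75 × (1 − e^(-0.733333)) = 0.75 × (1 − 0.480305) = 0.389771.

0.390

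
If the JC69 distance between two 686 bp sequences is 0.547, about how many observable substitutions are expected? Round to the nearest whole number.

266

Invert JC69: p = (3/4)(1 − e^(−4d/3)) = 0.75 × (1 − e^(-0.729333)) = 0.75 × (1 − 0.482231) = 0.388327.
Expected differing sites = pL ≈ 0.388327 × 686 = 266.392322 ≈ 266.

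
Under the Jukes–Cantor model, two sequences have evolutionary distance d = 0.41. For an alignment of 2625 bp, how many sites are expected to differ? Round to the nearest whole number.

Invert JC69: p = (3/4)(1 − e^(−4d/3)) = 0.75 × (1 − e^(-0.546667)) = 0.75 × (1 − 0.578876) = 0.315843.
Expected differing sites = pL ≈ 0.315843 × 2625 = 829.087875 ≈ 829.

829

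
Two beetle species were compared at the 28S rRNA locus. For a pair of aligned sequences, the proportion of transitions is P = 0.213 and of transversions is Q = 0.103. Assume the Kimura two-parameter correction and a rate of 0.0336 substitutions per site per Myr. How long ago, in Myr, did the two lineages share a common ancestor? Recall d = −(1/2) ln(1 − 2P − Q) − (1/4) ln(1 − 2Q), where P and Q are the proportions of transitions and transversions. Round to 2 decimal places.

6.46

Under the Kimura two-parameter model, d = −½ ln(1 − 2P − Q) − ¼ ln(1 − 2Q).
1 − 2P − Q = 0.471, giving −½ ln(0.471) = 0.376449.
1 − 2Q = 0.794, giving −¼ ln(0.794) = 0.057668.
d = 0.376449 + 0.057668 = 0.434117.
Under a molecular clock d = 2μt, so t = d/(2μ) = 0.434117 / (2 × 0.0336) = 6.46 Myr.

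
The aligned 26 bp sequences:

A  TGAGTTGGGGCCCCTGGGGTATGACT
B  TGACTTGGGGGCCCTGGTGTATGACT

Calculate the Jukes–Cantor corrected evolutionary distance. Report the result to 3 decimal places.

The sequences differ at 3 of 26 sites (4, 11, 18), so p = 3/26 ≈ 0.115385.
d = −(3/4) ln(1 − 4p/3) = −0.75 ln(1 − 0.153847) = −0.75 ln(0.846153)
  = −0.75 × (-0.167055) = 0.125291 substitutions/site.

0.125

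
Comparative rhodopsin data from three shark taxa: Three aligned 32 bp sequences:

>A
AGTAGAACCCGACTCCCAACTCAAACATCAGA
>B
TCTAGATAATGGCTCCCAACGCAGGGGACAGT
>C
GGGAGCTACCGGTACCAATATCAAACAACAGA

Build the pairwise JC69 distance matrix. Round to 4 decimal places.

A–B: 14/32 sites differ → p = 0.4375, d = −0.75 ln(1 − 0.583333) = 0.656601 ≈ 0.6566.
A–C: 12/32 sites differ → p = 0.375, d = −0.75 ln(1 − 0.5) = 0.519860 ≈ 0.5199.
B–C: 17/32 sites differ → p = 0.53125, d = −0.75 ln(1 − 0.708333) = 0.924107 ≈ 0.9241.

d(A,B) = 0.6566, d(A,C) = 0.5199, d(B,C) = 0.9241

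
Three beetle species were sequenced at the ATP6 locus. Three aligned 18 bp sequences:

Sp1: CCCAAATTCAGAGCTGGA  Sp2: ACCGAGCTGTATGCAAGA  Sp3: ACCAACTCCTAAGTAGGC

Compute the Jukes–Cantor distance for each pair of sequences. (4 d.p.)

d(Sp1,Sp2) = 1.0124, d(Sp1,Sp3) = 0.6735, d(Sp2,Sp3) = 0.8240

Sp1–Sp2: 10/18 sites differ → p ≈ 0.555556, d = −0.75 ln(1 − 0.740741) = 1.012446 ≈ 1.0124.
Sp1–Sp3: 8/18 sites differ → p ≈ 0.444444, d = −0.75 ln(1 − 0.592592) = 0.673455 ≈ 0.6735.
Sp2–Sp3: 9/18 sites differ → p = 0.5, d = −0.75 ln(1 − 0.666667) = 0.823960 ≈ 0.8240.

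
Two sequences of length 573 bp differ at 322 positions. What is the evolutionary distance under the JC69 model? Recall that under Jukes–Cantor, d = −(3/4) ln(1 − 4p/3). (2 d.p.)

p = 322/573 ≈ 0.561955.
d = −(3/4) ln(1 − 4p/3) = −0.75 ln(1 − 0.749273) = −0.75 ln(0.250727)
  = −0.75 × (-1.383391) = 1.037543 substitutions/site.

1.04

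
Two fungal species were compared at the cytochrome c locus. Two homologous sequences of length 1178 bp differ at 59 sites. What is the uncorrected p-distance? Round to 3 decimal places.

p = 59/1178 = 0.050084… ≈ 0.050 (to 3 d.p.).

0.050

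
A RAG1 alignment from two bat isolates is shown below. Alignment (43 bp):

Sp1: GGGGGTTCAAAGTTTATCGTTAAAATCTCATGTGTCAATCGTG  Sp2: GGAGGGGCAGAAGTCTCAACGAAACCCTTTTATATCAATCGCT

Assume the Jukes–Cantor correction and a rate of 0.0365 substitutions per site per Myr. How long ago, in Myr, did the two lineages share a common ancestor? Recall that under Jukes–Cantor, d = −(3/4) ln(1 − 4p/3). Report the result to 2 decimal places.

The sequences differ at 21 of 43 sites, so p = 21/43 ≈ 0.488372.
d = −(3/4) ln(1 − 4p/3) = −0.75 ln(1 − 0.651163) = −0.75 ln(0.348837)
  = −0.75 × (-1.053151) = 0.789863 substitutions/site.
Under a molecular clock d = 2μt, so t = d/(2μ) = 0.789863 / (2 × 0.0365) = 10.82 Myr.

10.82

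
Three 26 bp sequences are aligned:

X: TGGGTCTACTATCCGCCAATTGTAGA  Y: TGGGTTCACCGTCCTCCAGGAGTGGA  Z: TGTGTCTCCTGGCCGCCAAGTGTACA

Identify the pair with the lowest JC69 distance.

X–Y: 9/26 differ, p = 0.346, d = 0.464.
X–Z: 6/26 differ, p = 0.231, d = 0.276.
Y–Z: 11/26 differ, p = 0.423, d = 0.623.
The smallest distance is between X and Z.

X and Z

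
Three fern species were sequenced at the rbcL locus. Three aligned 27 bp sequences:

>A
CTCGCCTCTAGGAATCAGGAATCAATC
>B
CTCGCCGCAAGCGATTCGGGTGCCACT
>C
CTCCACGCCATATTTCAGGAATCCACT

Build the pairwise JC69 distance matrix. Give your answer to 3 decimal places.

A–B: 12/27 sites differ → p ≈ 0.444444, d = −0.75 ln(1 − 0.592592) = 0.673455 ≈ 0.673.
A–C: 11/27 sites differ → p ≈ 0.407407, d = −0.75 ln(1 − 0.543209) = 0.587647 ≈ 0.588.
B–C: 12/27 sites differ → p ≈ 0.444444, d = −0.75 ln(1 − 0.592592) = 0.673455 ≈ 0.673.

d(A,B) = 0.673, d(A,C) = 0.588, d(B,C) = 0.673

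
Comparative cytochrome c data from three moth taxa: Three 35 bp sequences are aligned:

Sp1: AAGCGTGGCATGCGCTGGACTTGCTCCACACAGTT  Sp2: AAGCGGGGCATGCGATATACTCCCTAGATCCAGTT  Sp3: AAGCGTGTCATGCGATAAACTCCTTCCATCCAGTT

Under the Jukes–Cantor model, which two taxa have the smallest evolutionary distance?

Sp1–Sp2: 10/35 differ, p = 0.286, d = 0.360.
Sp1–Sp3: 9/35 differ, p = 0.257, d = 0.315.
Sp2–Sp3: 6/35 differ, p = 0.171, d = 0.195.
The smallest distance is between Sp2 and Sp3.

Sp2 and Sp3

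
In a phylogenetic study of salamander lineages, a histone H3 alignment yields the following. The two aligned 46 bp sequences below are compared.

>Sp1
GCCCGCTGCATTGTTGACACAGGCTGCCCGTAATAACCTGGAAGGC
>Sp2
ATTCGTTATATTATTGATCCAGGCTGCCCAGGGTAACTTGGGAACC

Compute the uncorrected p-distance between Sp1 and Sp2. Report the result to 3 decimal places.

The sequences differ at 17 of 46 positions.
p = 17/46 = 0.369565… ≈ 0.370 (to 3 d.p.).

0.370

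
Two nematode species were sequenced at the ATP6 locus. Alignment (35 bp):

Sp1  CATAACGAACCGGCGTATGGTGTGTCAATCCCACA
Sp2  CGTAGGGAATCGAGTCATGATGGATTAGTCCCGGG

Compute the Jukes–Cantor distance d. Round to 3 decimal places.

0.705

The sequences differ at 16 of 35 sites, so p = 16/35 ≈ 0.457143.
d = −(3/4) ln(1 − 4p/3) = −0.75 ln(1 − 0.609524) = −0.75 ln(0.390476)
  = −0.75 × (-0.940389) = 0.705292 substitutions/site.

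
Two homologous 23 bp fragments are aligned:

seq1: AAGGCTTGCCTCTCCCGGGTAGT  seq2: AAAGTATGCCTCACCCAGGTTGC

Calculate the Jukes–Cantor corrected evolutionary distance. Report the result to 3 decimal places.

0.390

The sequences differ at 7 of 23 sites (3, 5, 6, 13, 17, 21, 23), so p = 7/23 ≈ 0.304348.
d = −(3/4) ln(1 − 4p/3) = −0.75 ln(1 − 0.405797) = −0.75 ln(0.594203)
  = −0.75 × (-0.520534) = 0.390401 substitutions/site.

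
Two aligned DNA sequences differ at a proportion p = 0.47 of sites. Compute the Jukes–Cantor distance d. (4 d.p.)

d = −(3/4) ln(1 − 4p/3) = −0.75 ln(1 − 0.626667) = −0.75 ln(0.373333)
  = −0.75 × (-0.985284) = 0.738963 substitutions/site.

0.7390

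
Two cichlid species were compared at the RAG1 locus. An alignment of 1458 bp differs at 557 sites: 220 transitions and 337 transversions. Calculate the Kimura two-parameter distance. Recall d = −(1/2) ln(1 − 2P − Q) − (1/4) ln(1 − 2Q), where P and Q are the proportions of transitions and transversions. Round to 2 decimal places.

P = 220/1458 ≈ 0.150892 and Q = 337/1458 ≈ 0.231139.
Under the Kimura two-parameter model, d = −½ ln(1 − 2P − Q) − ¼ ln(1 − 2Q).
1 − 2P − Q = 0.467077, giving −½ ln(0.467077) = 0.380631.
1 − 2Q = 0.537722, giving −¼ ln(0.537722) = 0.155103.
d = 0.380631 + 0.155103 = 0.535734.

0.54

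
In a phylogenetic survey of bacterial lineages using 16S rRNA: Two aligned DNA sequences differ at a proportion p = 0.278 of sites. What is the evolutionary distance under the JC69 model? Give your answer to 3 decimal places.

d = −(3/4) ln(1 − 4p/3) = −0.75 ln(1 − 0.370667) = −0.75 ln(0.629333)
  = −0.75 × (-0.463095) = 0.347321 substitutions/site.

0.347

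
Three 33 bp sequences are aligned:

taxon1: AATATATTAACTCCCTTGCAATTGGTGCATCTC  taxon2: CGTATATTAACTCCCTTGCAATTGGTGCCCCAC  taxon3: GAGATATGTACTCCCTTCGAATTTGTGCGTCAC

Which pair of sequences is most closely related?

taxon1 and taxon2

taxon1–taxon2: 5/33 differ, p = 0.152, d = 0.169.
taxon1–taxon3: 9/33 differ, p = 0.273, d = 0.339.
taxon2–taxon3: 10/33 differ, p = 0.303, d = 0.388.
The smallest distance is between taxon1 and taxon2.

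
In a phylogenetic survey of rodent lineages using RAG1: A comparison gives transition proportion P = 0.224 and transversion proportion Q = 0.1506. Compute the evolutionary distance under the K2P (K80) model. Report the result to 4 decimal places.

Under the Kimura two-parameter model, d = −½ ln(1 − 2P − Q) − ¼ ln(1 − 2Q).
1 − 2P − Q = 0.4014, giving −½ ln(0.4014) = 0.456398.
1 − 2Q = 0.6988, giving −¼ ln(0.6988) = 0.089598.
d = 0.456398 + 0.089598 = 0.545996.

0.5460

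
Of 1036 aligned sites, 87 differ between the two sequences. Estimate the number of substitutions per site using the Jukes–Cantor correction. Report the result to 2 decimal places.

p = 87/1036 ≈ 0.083977.
d = −(3/4) ln(1 − 4p/3) = −0.75 ln(1 − 0.111969) = −0.75 ln(0.888031)
  = −0.75 × (-0.118749) = 0.089062 substitutions/site.

0.09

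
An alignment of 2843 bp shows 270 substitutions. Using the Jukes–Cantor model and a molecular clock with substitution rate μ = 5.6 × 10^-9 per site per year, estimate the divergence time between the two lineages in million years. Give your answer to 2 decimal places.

p = 270/2843 ≈ 0.09497.
d = −(3/4) ln(1 − 4p/3) = −0.75 ln(1 − 0.126627) = −0.75 ln(0.873373)
  = −0.75 × (-0.135393) = 0.101545 substitutions/site.
Under a molecular clock d = 2μt, so t = d/(2μ) = 0.101545 / (2 × 5.6 × 10^-9) = 9.07 million years.

9.07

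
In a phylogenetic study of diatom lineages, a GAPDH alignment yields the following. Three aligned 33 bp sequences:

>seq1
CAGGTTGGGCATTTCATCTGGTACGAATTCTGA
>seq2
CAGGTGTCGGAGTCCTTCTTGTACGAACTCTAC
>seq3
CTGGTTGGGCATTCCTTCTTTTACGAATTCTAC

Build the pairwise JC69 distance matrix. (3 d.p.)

seq1–seq2: 11/33 sites differ → p ≈ 0.333333, d = −0.75 ln(1 − 0.444444) = 0.440839 ≈ 0.441.
seq1–seq3: 7/33 sites differ → p ≈ 0.212121, d = −0.75 ln(1 − 0.282828) = 0.249330 ≈ 0.249.
seq2–seq3: 8/33 sites differ → p ≈ 0.242424, d = −0.75 ln(1 − 0.323232) = 0.292820 ≈ 0.293.

d(seq1,seq2) = 0.441, d(seq1,seq3) = 0.249, d(seq2,seq3) = 0.293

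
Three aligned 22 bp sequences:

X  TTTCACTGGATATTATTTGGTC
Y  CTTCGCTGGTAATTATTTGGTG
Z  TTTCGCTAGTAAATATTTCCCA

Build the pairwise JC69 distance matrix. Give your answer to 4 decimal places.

X–Y: 5/22 sites differ → p ≈ 0.227273, d = −0.75 ln(1 − 0.303031) = 0.270761 ≈ 0.2708.
X–Z: 9/22 sites differ → p ≈ 0.409091, d = −0.75 ln(1 − 0.545455) = 0.591344 ≈ 0.5913.
Y–Z: 7/22 sites differ → p ≈ 0.318182, d = −0.75 ln(1 − 0.424243) = 0.414052 ≈ 0.4141.

d(X,Y) = 0.2708, d(X,Z) = 0.5913, d(Y,Z) = 0.4141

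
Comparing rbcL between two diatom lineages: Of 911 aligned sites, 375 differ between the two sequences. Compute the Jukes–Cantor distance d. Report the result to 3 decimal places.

0.597

p = 375/911 ≈ 0.411636.
d = −(3/4) ln(1 − 4p/3) = −0.75 ln(1 − 0.548848) = −0.75 ln(0.451152)
  = −0.75 × (-0.795951) = 0.596963 substitutions/site.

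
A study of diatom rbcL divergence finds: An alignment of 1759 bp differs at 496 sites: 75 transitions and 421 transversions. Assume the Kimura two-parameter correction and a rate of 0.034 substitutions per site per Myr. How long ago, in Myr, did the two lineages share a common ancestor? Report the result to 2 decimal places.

5.28

P = 75/1759 ≈ 0.042638 and Q = 421/1759 ≈ 0.239341.
Under the Kimura two-parameter model, d = −½ ln(1 − 2P − Q) − ¼ ln(1 − 2Q).
1 − 2P − Q = 0.675383, giving −½ ln(0.675383) = 0.196238.
1 − 2Q = 0.521318, giving −¼ ln(0.521318) = 0.162849.
d = 0.196238 + 0.162849 = 0.359087.
Under a molecular clock d = 2μt, so t = d/(2μ) = 0.359087 / (2 × 0.034) = 5.28 Myr.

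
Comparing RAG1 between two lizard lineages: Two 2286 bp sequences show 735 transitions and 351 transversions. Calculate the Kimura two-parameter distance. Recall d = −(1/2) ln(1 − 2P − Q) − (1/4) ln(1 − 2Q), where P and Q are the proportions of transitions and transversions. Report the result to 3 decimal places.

0.888

P = 735/2286 ≈ 0.321522 and Q = 351/2286 ≈ 0.153543.
Under the Kimura two-parameter model, d = −½ ln(1 − 2P − Q) − ¼ ln(1 − 2Q).
1 − 2P − Q = 0.203413, giving −½ ln(0.203413) = 0.796258.
1 − 2Q = 0.692914, giving −¼ ln(0.692914) = 0.091712.
d = 0.796258 + 0.091712 = 0.887970.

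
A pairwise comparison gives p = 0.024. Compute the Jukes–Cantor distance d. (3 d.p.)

d = −(3/4) ln(1 − 4p/3) = −0.75 ln(1 − 0.032) = −0.75 ln(0.968)
  = −0.75 × (-0.032523) = 0.024392 substitutions/site.

0.024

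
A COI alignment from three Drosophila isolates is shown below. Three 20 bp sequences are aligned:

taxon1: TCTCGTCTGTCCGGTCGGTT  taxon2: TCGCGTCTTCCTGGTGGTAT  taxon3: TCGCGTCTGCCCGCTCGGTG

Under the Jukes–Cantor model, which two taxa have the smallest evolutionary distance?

taxon1 and taxon3

taxon1–taxon2: 7/20 differ, p = 0.350, d = 0.471.
taxon1–taxon3: 4/20 differ, p = 0.200, d = 0.233.
taxon2–taxon3: 7/20 differ, p = 0.350, d = 0.471.
The smallest distance is between taxon1 and taxon3.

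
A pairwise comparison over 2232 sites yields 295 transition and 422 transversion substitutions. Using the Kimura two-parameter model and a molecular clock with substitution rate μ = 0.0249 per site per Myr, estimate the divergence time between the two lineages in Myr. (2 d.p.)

8.45

P = 295/2232 ≈ 0.132168 and Q = 422/2232 ≈ 0.189068.
Under the Kimura two-parameter model, d = −½ ln(1 − 2P − Q) − ¼ ln(1 − 2Q).
1 − 2P − Q = 0.546596, giving −½ ln(0.546596) = 0.302023.
1 − 2Q = 0.621864, giving −¼ ln(0.621864) = 0.118758.
d = 0.302023 + 0.118758 = 0.420781.
Under a molecular clock d = 2μt, so t = d/(2μ) = 0.420781 / (2 × 0.0249) = 8.45 Myr.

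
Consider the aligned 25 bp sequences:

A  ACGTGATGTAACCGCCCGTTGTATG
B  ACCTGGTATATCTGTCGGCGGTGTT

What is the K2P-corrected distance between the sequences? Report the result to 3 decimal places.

0.697

Of 25 sites, 6 differences are transitions and 5 are transversions, so P = 6/25 = 0.24 and Q = 5/25 = 0.2.
Under the Kimura two-parameter model, d = −½ ln(1 − 2P − Q) − ¼ ln(1 − 2Q).
1 − 2P − Q = 0.32, giving −½ ln(0.32) = 0.569717.
1 − 2Q = 0.6, giving −¼ ln(0.6) = 0.127706.
d = 0.569717 + 0.127706 = 0.697423.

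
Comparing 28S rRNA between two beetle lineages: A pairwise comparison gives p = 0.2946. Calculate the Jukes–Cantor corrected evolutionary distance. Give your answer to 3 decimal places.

d = −(3/4) ln(1 − 4p/3) = −0.75 ln(1 − 0.3928) = −0.75 ln(0.6072)
  = −0.75 × (-0.498897) = 0.374173 substitutions/site.

0.374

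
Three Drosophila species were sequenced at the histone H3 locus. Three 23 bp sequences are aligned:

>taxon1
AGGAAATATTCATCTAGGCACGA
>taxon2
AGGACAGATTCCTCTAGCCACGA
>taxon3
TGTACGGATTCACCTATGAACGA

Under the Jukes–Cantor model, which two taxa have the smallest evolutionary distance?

taxon1 and taxon2

taxon1–taxon2: 4/23 differ, p = 0.174, d = 0.198.
taxon1–taxon3: 8/23 differ, p = 0.348, d = 0.467.
taxon2–taxon3: 8/23 differ, p = 0.348, d = 0.467.
The smallest distance is between taxon1 and taxon2.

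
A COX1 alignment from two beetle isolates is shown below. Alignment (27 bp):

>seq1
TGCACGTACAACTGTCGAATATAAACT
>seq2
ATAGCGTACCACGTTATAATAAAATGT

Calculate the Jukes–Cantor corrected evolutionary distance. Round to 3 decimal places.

0.673

The sequences differ at 12 of 27 sites, so p = 12/27 ≈ 0.444444.
d = −(3/4) ln(1 − 4p/3) = −0.75 ln(1 − 0.592592) = −0.75 ln(0.407408)
  = −0.75 × (-0.897940) = 0.673455 substitutions/site.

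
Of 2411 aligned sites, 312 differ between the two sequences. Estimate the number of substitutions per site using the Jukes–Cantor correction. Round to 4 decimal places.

p = 312/2411 ≈ 0.129407.
d = −(3/4) ln(1 − 4p/3) = −0.75 ln(1 − 0.172543) = −0.75 ln(0.827457)
  = −0.75 × (-0.189398) = 0.142049 substitutions/site.

0.1420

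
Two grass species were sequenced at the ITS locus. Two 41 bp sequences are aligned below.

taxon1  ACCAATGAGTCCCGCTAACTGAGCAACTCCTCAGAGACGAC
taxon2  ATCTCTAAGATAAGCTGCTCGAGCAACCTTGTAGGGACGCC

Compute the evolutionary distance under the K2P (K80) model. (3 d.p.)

Of 41 sites, 11 differences are transitions and 8 are transversions, so P = 11/41 ≈ 0.268293 and Q = 8/41 ≈ 0.195122.
Under the Kimura two-parameter model, d = −½ ln(1 − 2P − Q) − ¼ ln(1 − 2Q).
1 − 2P − Q = 0.268292, giving −½ ln(0.268292) = 0.657840.
1 − 2Q = 0.609756, giving −¼ ln(0.609756) = 0.123674.
d = 0.657840 + 0.123674 = 0.781514.

0.782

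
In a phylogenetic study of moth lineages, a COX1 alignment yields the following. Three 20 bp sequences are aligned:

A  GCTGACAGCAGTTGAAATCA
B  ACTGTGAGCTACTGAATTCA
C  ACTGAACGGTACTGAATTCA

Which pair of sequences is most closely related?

B and C

A–B: 7/20 differ, p = 0.350, d = 0.471.
A–C: 8/20 differ, p = 0.400, d = 0.572.
B–C: 4/20 differ, p = 0.200, d = 0.233.
The smallest distance is between B and C.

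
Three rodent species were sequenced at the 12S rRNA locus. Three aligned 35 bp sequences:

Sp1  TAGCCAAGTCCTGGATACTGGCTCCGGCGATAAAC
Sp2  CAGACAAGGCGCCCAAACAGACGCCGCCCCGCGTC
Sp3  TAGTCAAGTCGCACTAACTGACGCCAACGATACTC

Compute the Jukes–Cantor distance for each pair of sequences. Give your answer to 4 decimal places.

d(Sp1,Sp2) = 0.8681, d(Sp1,Sp3) = 0.5128, d(Sp2,Sp3) = 0.5128

Sp1–Sp2: 18/35 sites differ → p ≈ 0.514286, d = −0.75 ln(1 − 0.685715) = 0.868091 ≈ 0.8681.
Sp1–Sp3: 13/35 sites differ → p ≈ 0.371429, d = −0.75 ln(1 − 0.495239) = 0.512753 ≈ 0.5128.
Sp2–Sp3: 13/35 sites differ → p ≈ 0.371429, d = −0.75 ln(1 − 0.495239) = 0.512753 ≈ 0.5128.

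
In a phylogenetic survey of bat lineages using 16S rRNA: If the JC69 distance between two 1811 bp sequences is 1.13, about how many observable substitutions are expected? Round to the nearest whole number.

1057

Invert JC69: p = (3/4)(1 − e^(−4d/3)) = 0.75 × (1 − e^(-1.506667)) = 0.75 × (1 − 0.221647) = 0.583765.
Expected differing sites = pL ≈ 0.583765 × 1811 = 1057.198415 ≈ 1057.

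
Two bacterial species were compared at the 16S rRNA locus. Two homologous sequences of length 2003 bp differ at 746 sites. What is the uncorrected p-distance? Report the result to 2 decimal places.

p = 746/2003 = 0.372441… ≈ 0.37 (to 2 d.p.).

0.37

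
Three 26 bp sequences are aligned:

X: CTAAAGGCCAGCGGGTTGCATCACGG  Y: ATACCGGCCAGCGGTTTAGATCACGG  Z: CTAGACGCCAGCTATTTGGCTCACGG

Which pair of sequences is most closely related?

X and Y

X–Y: 6/26 differ, p = 0.231, d = 0.276.
X–Z: 7/26 differ, p = 0.269, d = 0.334.
Y–Z: 8/26 differ, p = 0.308, d = 0.396.
The smallest distance is between X and Y.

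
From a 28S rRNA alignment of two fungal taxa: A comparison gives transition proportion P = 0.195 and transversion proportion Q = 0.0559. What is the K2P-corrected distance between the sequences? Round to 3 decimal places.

Under the Kimura two-parameter model, d = −½ ln(1 − 2P − Q) − ¼ ln(1 − 2Q).
1 − 2P − Q = 0.5541, giving −½ ln(0.5541) = 0.295205.
1 − 2Q = 0.8882, giving −¼ ln(0.8882) = 0.029640.
d = 0.295205 + 0.029640 = 0.324845.

0.325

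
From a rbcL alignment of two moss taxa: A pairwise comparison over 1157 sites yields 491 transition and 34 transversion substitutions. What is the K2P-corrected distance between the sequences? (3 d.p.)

P = 491/1157 ≈ 0.424373 and Q = 34/1157 ≈ 0.029386.
Under the Kimura two-parameter model, d = −½ ln(1 − 2P − Q) − ¼ ln(1 − 2Q).
1 − 2P − Q = 0.121868, giving −½ ln(0.121868) = 1.052408.
1 − 2Q = 0.941228, giving −¼ ln(0.941228) = 0.015142.
d = 1.052408 + 0.015142 = 1.067550.

1.068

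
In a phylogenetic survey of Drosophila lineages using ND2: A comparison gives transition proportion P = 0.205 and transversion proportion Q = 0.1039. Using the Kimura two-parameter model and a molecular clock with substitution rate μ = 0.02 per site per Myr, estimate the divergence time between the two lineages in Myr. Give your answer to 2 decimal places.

10.47

Under the Kimura two-parameter model, d = −½ ln(1 − 2P − Q) − ¼ ln(1 − 2Q).
1 − 2P − Q = 0.4861, giving −½ ln(0.4861) = 0.360670.
1 − 2Q = 0.7922, giving −¼ ln(0.7922) = 0.058235.
d = 0.360670 + 0.058235 = 0.418905.
Under a molecular clock d = 2μt, so t = d/(2μ) = 0.418905 / (2 × 0.02) = 10.47 Myr.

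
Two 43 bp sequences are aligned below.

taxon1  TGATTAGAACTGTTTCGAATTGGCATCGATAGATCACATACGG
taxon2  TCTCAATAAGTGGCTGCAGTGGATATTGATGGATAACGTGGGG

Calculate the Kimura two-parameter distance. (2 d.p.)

Of 43 sites, 9 differences are transitions and 11 are transversions, so P = 9/43 ≈ 0.209302 and Q = 11/43 ≈ 0.255814.
Under the Kimura two-parameter model, d = −½ ln(1 − 2P − Q) − ¼ ln(1 − 2Q).
1 − 2P − Q = 0.325582, giving −½ ln(0.325582) = 0.561070.
1 − 2Q = 0.488372, giving −¼ ln(0.488372) = 0.179169.
d = 0.561070 + 0.179169 = 0.740239.

0.74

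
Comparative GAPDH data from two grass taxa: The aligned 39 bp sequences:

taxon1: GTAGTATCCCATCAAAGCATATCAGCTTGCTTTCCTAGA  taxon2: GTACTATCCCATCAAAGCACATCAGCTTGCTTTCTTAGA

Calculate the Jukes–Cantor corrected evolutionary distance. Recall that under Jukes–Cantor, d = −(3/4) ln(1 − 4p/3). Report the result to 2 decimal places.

0.08

The sequences differ at 3 of 39 sites (4, 20, 35), so p = 3/39 ≈ 0.076923.
d = −(3/4) ln(1 − 4p/3) = −0.75 ln(1 − 0.102564) = −0.75 ln(0.897436)
  = −0.75 × (-0.108213) = 0.081160 substitutions/site.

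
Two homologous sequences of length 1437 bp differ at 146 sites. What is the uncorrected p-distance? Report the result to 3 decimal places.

0.102

p = 146/1437 = 0.101600… ≈ 0.102 (to 3 d.p.).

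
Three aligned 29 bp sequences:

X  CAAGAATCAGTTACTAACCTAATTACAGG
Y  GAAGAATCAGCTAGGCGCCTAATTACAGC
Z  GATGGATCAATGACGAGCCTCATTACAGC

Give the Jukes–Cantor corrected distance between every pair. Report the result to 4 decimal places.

X–Y: 7/29 sites differ → p ≈ 0.241379, d = −0.75 ln(1 − 0.321839) = 0.291278 ≈ 0.2913.
X–Z: 9/29 sites differ → p ≈ 0.310345, d = −0.75 ln(1 − 0.413793) = 0.400562 ≈ 0.4006.
Y–Z: 8/29 sites differ → p ≈ 0.275862, d = −0.75 ln(1 − 0.367816) = 0.343931 ≈ 0.3439.

d(X,Y) = 0.2913, d(X,Z) = 0.4006, d(Y,Z) = 0.3439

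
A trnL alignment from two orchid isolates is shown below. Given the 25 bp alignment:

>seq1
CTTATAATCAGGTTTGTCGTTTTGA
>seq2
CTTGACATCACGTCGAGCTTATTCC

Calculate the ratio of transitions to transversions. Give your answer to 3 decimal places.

0.333

Transitions are A↔G and C↔T; transversions are all other mismatches.
Transitions: 3. Transversions: 9.
R = 3/9 = 0.333333… ≈ 0.333 (to 3 d.p.).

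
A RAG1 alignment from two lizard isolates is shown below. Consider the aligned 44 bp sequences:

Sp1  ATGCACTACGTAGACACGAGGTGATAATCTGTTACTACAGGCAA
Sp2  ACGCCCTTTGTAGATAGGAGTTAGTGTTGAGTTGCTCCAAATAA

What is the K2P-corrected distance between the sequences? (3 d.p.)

0.619

Of 44 sites, 10 differences are transitions and 8 are transversions, so P = 10/44 ≈ 0.227273 and Q = 8/44 ≈ 0.181818.
Under the Kimura two-parameter model, d = −½ ln(1 − 2P − Q) − ¼ ln(1 − 2Q).
1 − 2P − Q = 0.363636, giving −½ ln(0.363636) = 0.505801.
1 − 2Q = 0.636364, giving −¼ ln(0.636364) = 0.112996.
d = 0.505801 + 0.112996 = 0.618797.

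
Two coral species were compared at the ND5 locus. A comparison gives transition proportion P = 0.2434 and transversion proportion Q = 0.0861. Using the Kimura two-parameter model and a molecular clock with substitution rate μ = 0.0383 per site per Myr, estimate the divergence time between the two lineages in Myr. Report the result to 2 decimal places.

Under the Kimura two-parameter model, d = −½ ln(1 − 2P − Q) − ¼ ln(1 − 2Q).
1 − 2P − Q = 0.4271, giving −½ ln(0.4271) = 0.425369.
1 − 2Q = 0.8278, giving −¼ ln(0.8278) = 0.047246.
d = 0.425369 + 0.047246 = 0.472615.
Under a molecular clock d = 2μt, so t = d/(2μ) = 0.472615 / (2 × 0.0383) = 6.17 Myr.

6.17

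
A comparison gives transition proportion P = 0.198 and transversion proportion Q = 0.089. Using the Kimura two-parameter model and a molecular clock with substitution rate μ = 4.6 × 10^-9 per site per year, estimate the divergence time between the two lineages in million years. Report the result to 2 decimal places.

Under the Kimura two-parameter model, d = −½ ln(1 − 2P − Q) − ¼ ln(1 − 2Q).
1 − 2P − Q = 0.515, giving −½ ln(0.515) = 0.331794.
1 − 2Q = 0.822, giving −¼ ln(0.822) = 0.049004.
d = 0.331794 + 0.049004 = 0.380798.
Under a molecular clock d = 2μt, so t = d/(2μ) = 0.380798 / (2 × 4.6 × 10^-9) = 41.39 million years.

41.39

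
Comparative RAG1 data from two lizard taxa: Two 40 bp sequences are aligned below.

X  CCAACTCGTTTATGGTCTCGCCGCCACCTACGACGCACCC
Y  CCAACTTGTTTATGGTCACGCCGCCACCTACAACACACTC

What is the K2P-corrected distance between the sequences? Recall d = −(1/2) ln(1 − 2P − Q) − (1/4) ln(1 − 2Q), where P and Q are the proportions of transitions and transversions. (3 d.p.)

0.140

Of 40 sites, 4 differences are transitions and 1 are transversions, so P = 4/40 = 0.1 and Q = 1/40 = 0.025.
Under the Kimura two-parameter model, d = −½ ln(1 − 2P − Q) − ¼ ln(1 − 2Q).
1 − 2P − Q = 0.775, giving −½ ln(0.775) = 0.127446.
1 − 2Q = 0.95, giving −¼ ln(0.95) = 0.012823.
d = 0.127446 + 0.012823 = 0.140269.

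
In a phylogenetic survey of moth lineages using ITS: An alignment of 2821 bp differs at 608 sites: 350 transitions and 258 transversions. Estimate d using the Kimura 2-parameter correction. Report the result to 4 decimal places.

P = 350/2821 ≈ 0.124069 and Q = 258/2821 ≈ 0.091457.
Under the Kimura two-parameter model, d = −½ ln(1 − 2P − Q) − ¼ ln(1 − 2Q).
1 − 2P − Q = 0.660405, giving −½ ln(0.660405) = 0.207451.
1 − 2Q = 0.817086, giving −¼ ln(0.817086) = 0.050503.
d = 0.207451 + 0.050503 = 0.257954.

0.2580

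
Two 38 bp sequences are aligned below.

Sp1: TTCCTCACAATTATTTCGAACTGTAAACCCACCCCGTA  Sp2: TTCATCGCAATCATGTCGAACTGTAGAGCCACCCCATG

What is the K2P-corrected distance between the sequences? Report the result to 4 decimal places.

0.2523

Of 38 sites, 5 differences are transitions and 3 are transversions, so P = 5/38 ≈ 0.131579 and Q = 3/38 ≈ 0.078947.
Under the Kimura two-parameter model, d = −½ ln(1 − 2P − Q) − ¼ ln(1 − 2Q).
1 − 2P − Q = 0.657895, giving −½ ln(0.657895) = 0.209355.
1 − 2Q = 0.842106, giving −¼ ln(0.842106) = 0.042962.
d = 0.209355 + 0.042962 = 0.252317.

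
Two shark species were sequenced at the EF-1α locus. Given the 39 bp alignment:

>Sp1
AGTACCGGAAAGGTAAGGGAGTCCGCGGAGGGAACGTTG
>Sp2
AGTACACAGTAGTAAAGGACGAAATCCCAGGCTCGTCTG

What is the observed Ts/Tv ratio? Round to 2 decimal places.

Transitions are A↔G and C↔T; transversions are all other mismatches.
Transitions: 4. Transversions: 17.
R = 4/17 = 0.235294… ≈ 0.24 (to 2 d.p.).

0.24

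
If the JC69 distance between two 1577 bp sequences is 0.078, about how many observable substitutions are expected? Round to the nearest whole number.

117

Invert JC69: p = (3/4)(1 − e^(−4d/3)) = 0.75 × (1 − e^(-0.104)) = 0.75 × (1 − 0.901225) = 0.074081.
Expected differing sites = pL ≈ 0.074081 × 1577 = 116.825737 ≈ 117.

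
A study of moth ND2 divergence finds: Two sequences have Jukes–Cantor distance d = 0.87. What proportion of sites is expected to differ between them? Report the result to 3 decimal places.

0.515

p = (3/4)(1 − e^(−4d/3)) = 0.75 × (1 − e^(-1.16)) = 0.75 × (1 − 0.313486) = 0.514886.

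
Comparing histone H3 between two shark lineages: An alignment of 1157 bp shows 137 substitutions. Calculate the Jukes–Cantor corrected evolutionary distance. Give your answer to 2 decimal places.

0.13

p = 137/1157 ≈ 0.11841.
d = −(3/4) ln(1 − 4p/3) = −0.75 ln(1 − 0.15788) = −0.75 ln(0.84212)
  = −0.75 × (-0.171833) = 0.128875 substitutions/site.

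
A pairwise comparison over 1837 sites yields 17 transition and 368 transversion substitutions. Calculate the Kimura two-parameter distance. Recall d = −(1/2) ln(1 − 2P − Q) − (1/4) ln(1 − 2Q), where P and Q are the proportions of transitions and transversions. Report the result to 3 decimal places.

0.251

P = 17/1837 ≈ 0.009254 and Q = 368/1837 ≈ 0.200327.
Under the Kimura two-parameter model, d = −½ ln(1 − 2P − Q) − ¼ ln(1 − 2Q).
1 − 2P − Q = 0.781165, giving −½ ln(0.781165) = 0.123484.
1 − 2Q = 0.599346, giving −¼ ln(0.599346) = 0.127979.
d = 0.123484 + 0.127979 = 0.251463.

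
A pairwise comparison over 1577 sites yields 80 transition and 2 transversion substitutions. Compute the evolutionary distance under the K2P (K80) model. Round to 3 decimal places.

0.055

P = 80/1577 ≈ 0.050729 and Q = 2/1577 ≈ 0.001268.
Under the Kimura two-parameter model, d = −½ ln(1 − 2P − Q) − ¼ ln(1 − 2Q).
1 − 2P − Q = 0.897274, giving −½ ln(0.897274) = 0.054197.
1 − 2Q = 0.997464, giving −¼ ln(0.997464) = 0.000635.
d = 0.054197 + 0.000635 = 0.054832.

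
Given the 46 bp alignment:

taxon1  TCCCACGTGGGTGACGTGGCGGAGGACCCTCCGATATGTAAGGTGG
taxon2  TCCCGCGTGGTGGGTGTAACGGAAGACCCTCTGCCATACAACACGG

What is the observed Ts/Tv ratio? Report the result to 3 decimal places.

3.000

Transitions are A↔G and C↔T; transversions are all other mismatches.
Transitions: 12. Transversions: 4.
R = 12/4 = 3.000.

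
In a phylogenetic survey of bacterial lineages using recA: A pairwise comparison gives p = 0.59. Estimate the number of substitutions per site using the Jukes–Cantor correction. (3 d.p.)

d = −(3/4) ln(1 − 4p/3) = −0.75 ln(1 − 0.786667) = −0.75 ln(0.213333)
  = −0.75 × (-1.544901) = 1.158676 substitutions/site.

1.159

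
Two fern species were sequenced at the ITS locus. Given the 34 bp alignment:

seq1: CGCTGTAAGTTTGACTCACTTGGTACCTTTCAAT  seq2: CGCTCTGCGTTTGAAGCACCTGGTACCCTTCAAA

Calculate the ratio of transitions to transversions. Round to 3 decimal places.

Transitions are A↔G and C↔T; transversions are all other mismatches.
Transitions: 3. Transversions: 5.
R = 3/5 = 0.600.

0.600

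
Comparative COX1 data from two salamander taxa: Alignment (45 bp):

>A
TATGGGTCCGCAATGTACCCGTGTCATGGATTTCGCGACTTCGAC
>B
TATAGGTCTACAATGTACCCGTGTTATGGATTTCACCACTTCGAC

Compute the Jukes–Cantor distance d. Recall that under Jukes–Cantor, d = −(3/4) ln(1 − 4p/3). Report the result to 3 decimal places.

The sequences differ at 6 of 45 sites (4, 9, 10, 25, 35, 37), so p = 6/45 ≈ 0.133333.
d = −(3/4) ln(1 − 4p/3) = −0.75 ln(1 − 0.177777) = −0.75 ln(0.822223)
  = −0.75 × (-0.195744) = 0.146808 substitutions/site.

0.147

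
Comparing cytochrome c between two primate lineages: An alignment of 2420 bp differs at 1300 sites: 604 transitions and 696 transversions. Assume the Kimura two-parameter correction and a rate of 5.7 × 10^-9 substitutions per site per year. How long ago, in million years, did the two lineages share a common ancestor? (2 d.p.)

P = 604/2420 ≈ 0.249587 and Q = 696/2420 ≈ 0.287603.
Under the Kimura two-parameter model, d = −½ ln(1 − 2P − Q) − ¼ ln(1 − 2Q).
1 − 2P − Q = 0.213223, giving −½ ln(0.213223) = 0.772708.
1 − 2Q = 0.424794, giving −¼ ln(0.424794) = 0.214038.
d = 0.772708 + 0.214038 = 0.986746.
Under a molecular clock d = 2μt, so t = d/(2μ) = 0.986746 / (2 × 5.7 × 10^-9) = 86.56 million years.

86.56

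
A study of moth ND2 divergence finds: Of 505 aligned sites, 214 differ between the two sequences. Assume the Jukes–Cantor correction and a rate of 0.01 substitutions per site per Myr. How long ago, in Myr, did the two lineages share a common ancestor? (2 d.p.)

p = 214/505 ≈ 0.423762.
d = −(3/4) ln(1 − 4p/3) = −0.75 ln(1 − 0.565016) = −0.75 ln(0.434984)
  = −0.75 × (-0.832446) = 0.624335 substitutions/site.
Under a molecular clock d = 2μt, so t = d/(2μ) = 0.624335 / (2 × 0.01) = 31.22 Myr.

31.22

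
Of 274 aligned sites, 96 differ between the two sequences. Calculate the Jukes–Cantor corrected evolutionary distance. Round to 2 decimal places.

0.47

p = 96/274 ≈ 0.350365.
d = −(3/4) ln(1 − 4p/3) = −0.75 ln(1 − 0.467153) = −0.75 ln(0.532847)
  = −0.75 × (-0.629521) = 0.472141 substitutions/site.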